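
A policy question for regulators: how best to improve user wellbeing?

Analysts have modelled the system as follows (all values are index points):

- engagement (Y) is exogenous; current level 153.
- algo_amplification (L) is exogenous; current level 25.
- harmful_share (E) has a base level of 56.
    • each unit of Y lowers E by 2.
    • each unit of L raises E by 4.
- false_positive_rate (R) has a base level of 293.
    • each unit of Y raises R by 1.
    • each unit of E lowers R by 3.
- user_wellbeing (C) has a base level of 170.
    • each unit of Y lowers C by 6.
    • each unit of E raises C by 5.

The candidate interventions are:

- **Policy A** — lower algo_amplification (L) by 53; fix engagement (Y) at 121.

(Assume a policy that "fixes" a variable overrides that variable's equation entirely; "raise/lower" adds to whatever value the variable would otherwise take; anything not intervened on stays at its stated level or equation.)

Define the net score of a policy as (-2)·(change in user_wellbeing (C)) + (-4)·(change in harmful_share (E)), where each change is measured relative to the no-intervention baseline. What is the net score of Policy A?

1688

Baseline:
  Y = 153
  L = 25
  E = 56 − 2·153 + 4·25 = -150
  C = 170 − 6·153 + 5·(-150) = -1498
Policy A (L − 53, Y := 121):
  Y = 121
  L = 25 − 53 = -28
  E = 56 − 2·121 + 4·(-28) = -298
  C = 170 − 6·121 + 5·(-298) = -2046
ΔC = -2046 − (-1498) = -548; ΔE = -298 − (-150) = -148
Score = (-2)·(-548) + (-4)·(-148) = 1688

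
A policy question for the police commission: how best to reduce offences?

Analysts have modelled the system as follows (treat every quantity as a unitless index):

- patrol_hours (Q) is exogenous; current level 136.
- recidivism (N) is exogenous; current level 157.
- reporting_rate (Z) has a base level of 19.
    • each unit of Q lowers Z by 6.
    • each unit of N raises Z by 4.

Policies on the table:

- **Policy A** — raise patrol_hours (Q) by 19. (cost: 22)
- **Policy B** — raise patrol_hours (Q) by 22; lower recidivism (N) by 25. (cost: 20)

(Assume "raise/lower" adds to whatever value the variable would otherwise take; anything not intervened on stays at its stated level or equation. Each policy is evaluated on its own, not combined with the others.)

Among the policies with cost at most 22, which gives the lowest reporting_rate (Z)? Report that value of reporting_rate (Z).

Policy A (Q + 19):
  Q = 136 + 19 = 155
  N = 157
  Z = 19 − 6·155 + 4·157 = -283
Policy B (Q + 22, N − 25):
  Q = 136 + 22 = 158
  N = 157 − 25 = 132
  Z = 19 − 6·158 + 4·132 = -401
Comparing — Policy A: Z=-283, Policy B: Z=-401. Lowest is -401 (Policy B).

-401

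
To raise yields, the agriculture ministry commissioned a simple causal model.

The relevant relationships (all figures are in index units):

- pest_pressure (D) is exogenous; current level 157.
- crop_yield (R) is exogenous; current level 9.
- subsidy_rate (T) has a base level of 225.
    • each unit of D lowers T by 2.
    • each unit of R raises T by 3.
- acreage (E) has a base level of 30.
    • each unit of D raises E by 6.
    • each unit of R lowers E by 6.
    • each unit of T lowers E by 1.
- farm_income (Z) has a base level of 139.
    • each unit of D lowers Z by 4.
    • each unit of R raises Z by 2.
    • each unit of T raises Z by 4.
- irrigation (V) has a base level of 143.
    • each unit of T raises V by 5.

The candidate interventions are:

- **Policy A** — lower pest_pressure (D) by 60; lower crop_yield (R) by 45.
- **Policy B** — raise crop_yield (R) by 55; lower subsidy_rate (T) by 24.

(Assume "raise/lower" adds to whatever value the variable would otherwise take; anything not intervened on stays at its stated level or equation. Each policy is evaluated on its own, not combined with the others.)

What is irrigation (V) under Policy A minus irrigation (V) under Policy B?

Policy A (D − 60, R − 45):
  D = 157 − 60 = 97
  R = 9 − 45 = -36
  T = 225 − 2·97 + 3·(-36) = -77
  V = 143 + 5·(-77) = -242
Policy B (R + 55, T − 24):
  D = 157
  R = 9 + 55 = 64
  T = 225 − 2·157 + 3·64 (−24 from intervention) = 79
  V = 143 + 5·79 = 538
V: -242 − 538 = -780

-780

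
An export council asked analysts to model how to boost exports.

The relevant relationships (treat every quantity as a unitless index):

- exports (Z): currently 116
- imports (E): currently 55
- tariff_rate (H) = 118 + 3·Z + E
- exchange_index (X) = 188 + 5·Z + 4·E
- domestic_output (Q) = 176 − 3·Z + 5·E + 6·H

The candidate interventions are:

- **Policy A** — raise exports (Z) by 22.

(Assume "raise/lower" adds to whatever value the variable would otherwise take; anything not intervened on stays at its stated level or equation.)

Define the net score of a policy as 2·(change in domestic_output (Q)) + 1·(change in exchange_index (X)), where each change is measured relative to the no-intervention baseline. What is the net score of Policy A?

Baseline:
  Z = 116
  E = 55
  H = 118 + 3·116 + 55 = 521
  X = 188 + 5·116 + 4·55 = 988
  Q = 176 − 3·116 + 5·55 + 6·521 = 3229
Policy A (Z + 22):
  Z = 116 + 22 = 138
  E = 55
  H = 118 + 3·138 + 55 = 587
  X = 188 + 5·138 + 4·55 = 1098
  Q = 176 − 3·138 + 5·55 + 6·587 = 3559
ΔQ = 3559 − 3229 = 330; ΔX = 1098 − 988 = 110
Score = 2·330 + 1·110 = 770

770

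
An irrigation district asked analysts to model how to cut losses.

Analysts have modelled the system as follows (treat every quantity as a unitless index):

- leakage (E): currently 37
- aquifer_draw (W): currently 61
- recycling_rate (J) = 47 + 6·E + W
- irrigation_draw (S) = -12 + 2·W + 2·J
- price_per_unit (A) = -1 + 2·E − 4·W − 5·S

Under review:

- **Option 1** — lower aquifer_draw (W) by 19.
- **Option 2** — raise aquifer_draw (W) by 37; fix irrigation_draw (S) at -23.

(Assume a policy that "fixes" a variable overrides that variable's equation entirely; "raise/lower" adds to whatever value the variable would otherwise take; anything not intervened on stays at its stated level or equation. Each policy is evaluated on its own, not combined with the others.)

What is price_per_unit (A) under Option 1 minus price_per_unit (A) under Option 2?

Option 1 (W − 19):
  E = 37
  W = 61 − 19 = 42
  J = 47 + 6·37 + 42 = 311
  S = -12 + 2·42 + 2·311 = 694
  A = -1 + 2·37 − 4·42 − 5·694 = -3565
Option 2 (W + 37, S := -23):
  E = 37
  W = 61 + 37 = 98
  J = 47 + 6·37 + 98 = 367
  S = -23
  A = -1 + 2·37 − 4·98 − 5·(-23) = -204
A: -3565 − (-204) = -3361

-3361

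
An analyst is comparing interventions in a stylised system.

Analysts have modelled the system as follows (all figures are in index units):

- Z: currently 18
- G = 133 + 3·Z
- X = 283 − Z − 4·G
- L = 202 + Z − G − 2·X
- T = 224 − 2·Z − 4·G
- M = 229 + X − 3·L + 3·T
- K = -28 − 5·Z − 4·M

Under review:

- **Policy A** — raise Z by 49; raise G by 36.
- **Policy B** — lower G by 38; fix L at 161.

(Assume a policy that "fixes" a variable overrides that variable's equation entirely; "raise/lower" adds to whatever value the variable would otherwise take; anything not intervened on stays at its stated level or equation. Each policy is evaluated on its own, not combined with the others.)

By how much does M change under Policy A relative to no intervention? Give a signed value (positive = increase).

Baseline:
  Z = 18
  G = 133 + 3·18 = 187
  X = 283 − 18 − 4·187 = -483
  L = 202 + 18 − 187 − 2·(-483) = 999
  T = 224 − 2·18 − 4·187 = -560
  M = 229 + (-483) − 3·999 + 3·(-560) = -4931
Policy A (Z + 49, G + 36):
  Z = 18 + 49 = 67
  G = 133 + 3·67 (+36 from intervention) = 370
  X = 283 − 67 − 4·370 = -1264
  L = 202 + 67 − 370 − 2·(-1264) = 2427
  T = 224 − 2·67 − 4·370 = -1390
  M = 229 + (-1264) − 3·2427 + 3·(-1390) = -12486
Change in M: -12486 − (-4931) = -7555

-7555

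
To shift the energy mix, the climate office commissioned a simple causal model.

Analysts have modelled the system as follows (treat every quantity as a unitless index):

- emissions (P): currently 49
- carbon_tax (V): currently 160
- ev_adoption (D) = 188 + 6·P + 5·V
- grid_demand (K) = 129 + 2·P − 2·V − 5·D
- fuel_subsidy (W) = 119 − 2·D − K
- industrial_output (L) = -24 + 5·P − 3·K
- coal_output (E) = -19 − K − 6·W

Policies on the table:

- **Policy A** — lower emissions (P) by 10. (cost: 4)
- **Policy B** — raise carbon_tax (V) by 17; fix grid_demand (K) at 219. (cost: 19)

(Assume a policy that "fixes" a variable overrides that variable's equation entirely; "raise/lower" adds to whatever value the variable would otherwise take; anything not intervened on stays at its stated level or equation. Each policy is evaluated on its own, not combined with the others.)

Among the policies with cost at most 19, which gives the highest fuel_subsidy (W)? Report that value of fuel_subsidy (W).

3898

Policy A (P − 10):
  P = 49 − 10 = 39
  V = 160
  D = 188 + 6·39 + 5·160 = 1222
  K = 129 + 2·39 − 2·160 − 5·1222 = -6223
  W = 119 − 2·1222 − (-6223) = 3898
Policy B (V + 17, K := 219):
  P = 49
  V = 160 + 17 = 177
  D = 188 + 6·49 + 5·177 = 1367
  K = 219
  W = 119 − 2·1367 − 219 = -2834
Comparing — Policy A: W=3898, Policy B: W=-2834. Highest is 3898 (Policy A).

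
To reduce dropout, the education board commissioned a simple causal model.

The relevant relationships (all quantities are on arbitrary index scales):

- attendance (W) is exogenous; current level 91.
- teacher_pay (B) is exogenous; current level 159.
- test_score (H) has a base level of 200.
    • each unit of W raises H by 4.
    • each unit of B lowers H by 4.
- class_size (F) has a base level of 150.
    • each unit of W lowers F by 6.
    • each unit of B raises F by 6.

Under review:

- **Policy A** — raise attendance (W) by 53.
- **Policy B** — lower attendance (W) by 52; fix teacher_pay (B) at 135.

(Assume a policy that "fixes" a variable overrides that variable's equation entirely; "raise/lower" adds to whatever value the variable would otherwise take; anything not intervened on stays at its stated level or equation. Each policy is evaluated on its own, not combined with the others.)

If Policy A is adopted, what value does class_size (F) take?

240

Policy A (W + 53):
  W = 91 + 53 = 144
  B = 159
  F = 150 − 6·144 + 6·159 = 240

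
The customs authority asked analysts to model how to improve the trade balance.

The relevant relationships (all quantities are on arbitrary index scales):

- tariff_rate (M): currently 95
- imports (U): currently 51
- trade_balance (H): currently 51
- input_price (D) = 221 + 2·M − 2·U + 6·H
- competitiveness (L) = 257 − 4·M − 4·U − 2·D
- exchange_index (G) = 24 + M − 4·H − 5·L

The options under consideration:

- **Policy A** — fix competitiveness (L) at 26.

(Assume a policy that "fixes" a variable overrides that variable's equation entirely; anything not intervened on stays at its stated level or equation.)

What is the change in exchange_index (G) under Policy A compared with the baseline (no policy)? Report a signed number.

Baseline:
  M = 95
  U = 51
  H = 51
  D = 221 + 2·95 − 2·51 + 6·51 = 615
  L = 257 − 4·95 − 4·51 − 2·615 = -1557
  G = 24 + 95 − 4·51 − 5·(-1557) = 7700
Policy A (L := 26):
  M = 95
  U = 51
  H = 51
  D = 221 + 2·95 − 2·51 + 6·51 = 615
  L = 26
  G = 24 + 95 − 4·51 − 5·26 = -215
Change in G: -215 − 7700 = -7915

-7915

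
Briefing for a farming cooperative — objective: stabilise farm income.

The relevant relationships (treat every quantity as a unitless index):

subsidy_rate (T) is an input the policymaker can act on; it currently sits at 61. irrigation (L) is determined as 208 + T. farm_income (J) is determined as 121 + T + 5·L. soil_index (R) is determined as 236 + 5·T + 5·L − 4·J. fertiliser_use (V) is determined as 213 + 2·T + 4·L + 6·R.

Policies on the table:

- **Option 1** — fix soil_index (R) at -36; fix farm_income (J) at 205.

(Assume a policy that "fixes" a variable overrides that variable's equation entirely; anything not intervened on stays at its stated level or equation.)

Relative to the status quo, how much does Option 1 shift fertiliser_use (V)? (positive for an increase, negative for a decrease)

25116

Baseline:
  T = 61
  L = 208 + 61 = 269
  J = 121 + 61 + 5·269 = 1527
  R = 236 + 5·61 + 5·269 − 4·1527 = -4222
  V = 213 + 2·61 + 4·269 + 6·(-4222) = -23921
Option 1 (R := -36, J := 205):
  T = 61
  L = 208 + 61 = 269
  J = 205
  R = -36
  V = 213 + 2·61 + 4·269 + 6·(-36) = 1195
Change in V: 1195 − (-23921) = 25116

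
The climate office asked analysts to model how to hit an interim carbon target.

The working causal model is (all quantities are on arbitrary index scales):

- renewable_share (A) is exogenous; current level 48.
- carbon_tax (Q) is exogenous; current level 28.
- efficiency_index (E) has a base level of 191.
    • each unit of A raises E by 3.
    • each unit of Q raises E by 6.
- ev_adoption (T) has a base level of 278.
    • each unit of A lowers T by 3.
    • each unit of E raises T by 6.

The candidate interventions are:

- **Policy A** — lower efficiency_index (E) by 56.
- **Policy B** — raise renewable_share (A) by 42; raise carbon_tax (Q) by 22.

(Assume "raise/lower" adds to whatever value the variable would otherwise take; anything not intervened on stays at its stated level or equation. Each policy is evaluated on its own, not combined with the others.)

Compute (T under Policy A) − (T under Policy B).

Policy A (E − 56):
  A = 48
  Q = 28
  E = 191 + 3·48 + 6·28 (−56 from intervention) = 447
  T = 278 − 3·48 + 6·447 = 2816
Policy B (A + 42, Q + 22):
  A = 48 + 42 = 90
  Q = 28 + 22 = 50
  E = 191 + 3·90 + 6·50 = 761
  T = 278 − 3·90 + 6·761 = 4574
T: 2816 − 4574 = -1758

-1758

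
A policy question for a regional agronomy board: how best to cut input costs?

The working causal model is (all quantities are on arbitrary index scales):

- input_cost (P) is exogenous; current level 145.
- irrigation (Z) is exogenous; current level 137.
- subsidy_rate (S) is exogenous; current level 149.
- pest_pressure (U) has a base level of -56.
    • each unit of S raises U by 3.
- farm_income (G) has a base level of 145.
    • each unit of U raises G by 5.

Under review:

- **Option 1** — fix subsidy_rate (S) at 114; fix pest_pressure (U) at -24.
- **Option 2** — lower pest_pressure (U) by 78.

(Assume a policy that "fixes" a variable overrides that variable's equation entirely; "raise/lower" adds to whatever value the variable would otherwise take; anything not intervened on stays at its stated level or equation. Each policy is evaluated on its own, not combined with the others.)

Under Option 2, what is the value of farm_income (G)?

Option 2 (U − 78):
  S = 149
  U = -56 + 3·149 (−78 from intervention) = 313
  G = 145 + 5·313 = 1710

1710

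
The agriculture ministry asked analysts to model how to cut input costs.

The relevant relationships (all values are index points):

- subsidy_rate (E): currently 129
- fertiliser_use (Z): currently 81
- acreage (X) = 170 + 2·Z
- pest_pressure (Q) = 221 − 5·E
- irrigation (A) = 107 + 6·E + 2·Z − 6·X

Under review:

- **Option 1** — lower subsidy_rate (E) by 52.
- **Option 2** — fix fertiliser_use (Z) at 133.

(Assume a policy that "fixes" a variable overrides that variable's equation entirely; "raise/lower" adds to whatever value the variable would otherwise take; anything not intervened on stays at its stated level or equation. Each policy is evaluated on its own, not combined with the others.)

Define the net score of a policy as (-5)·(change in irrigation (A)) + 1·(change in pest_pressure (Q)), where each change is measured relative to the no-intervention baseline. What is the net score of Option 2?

2600

Baseline:
  E = 129
  Z = 81
  X = 170 + 2·81 = 332
  Q = 221 − 5·129 = -424
  A = 107 + 6·129 + 2·81 − 6·332 = -949
Option 2 (Z := 133):
  E = 129
  Z = 133
  X = 170 + 2·133 = 436
  Q = 221 − 5·129 = -424
  A = 107 + 6·129 + 2·133 − 6·436 = -1469
ΔA = -1469 − (-949) = -520; ΔQ = -424 − (-424) = 0
Score = (-5)·(-520) + 1·0 = 2600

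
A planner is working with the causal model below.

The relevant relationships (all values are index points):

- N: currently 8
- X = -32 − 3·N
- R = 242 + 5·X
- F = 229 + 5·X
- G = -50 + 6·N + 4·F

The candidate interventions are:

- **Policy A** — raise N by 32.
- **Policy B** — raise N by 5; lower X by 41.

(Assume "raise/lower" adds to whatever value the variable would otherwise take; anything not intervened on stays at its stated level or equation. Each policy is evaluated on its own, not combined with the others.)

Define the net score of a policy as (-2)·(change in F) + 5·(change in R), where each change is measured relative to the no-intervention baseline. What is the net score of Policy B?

Baseline:
  N = 8
  X = -32 − 3·8 = -56
  R = 242 + 5·(-56) = -38
  F = 229 + 5·(-56) = -51
Policy B (N + 5, X − 41):
  N = 8 + 5 = 13
  X = -32 − 3·13 (−41 from intervention) = -112
  R = 242 + 5·(-112) = -318
  F = 229 + 5·(-112) = -331
ΔF = -331 − (-51) = -280; ΔR = -318 − (-38) = -280
Score = (-2)·(-280) + 5·(-280) = -840

-840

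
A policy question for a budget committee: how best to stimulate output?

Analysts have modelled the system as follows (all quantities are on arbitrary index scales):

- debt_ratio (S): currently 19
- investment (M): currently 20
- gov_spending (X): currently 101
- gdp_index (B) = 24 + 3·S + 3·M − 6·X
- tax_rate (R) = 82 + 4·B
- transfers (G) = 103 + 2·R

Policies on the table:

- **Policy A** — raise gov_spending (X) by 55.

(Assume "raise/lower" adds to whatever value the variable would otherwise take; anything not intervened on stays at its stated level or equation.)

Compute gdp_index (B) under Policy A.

-795

Policy A (X + 55):
  S = 19
  M = 20
  X = 101 + 55 = 156
  B = 24 + 3·19 + 3·20 − 6·156 = -795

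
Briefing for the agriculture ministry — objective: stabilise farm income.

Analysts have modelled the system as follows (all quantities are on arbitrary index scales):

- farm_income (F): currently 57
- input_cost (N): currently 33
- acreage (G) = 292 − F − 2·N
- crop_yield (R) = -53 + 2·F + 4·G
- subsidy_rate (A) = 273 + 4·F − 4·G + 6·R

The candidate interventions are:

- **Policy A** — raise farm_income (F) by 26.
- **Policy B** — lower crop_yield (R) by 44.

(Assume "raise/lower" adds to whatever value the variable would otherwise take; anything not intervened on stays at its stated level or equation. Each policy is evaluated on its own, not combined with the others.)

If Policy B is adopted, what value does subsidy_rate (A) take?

Policy B (R − 44):
  F = 57
  N = 33
  G = 292 − 57 − 2·33 = 169
  R = -53 + 2·57 + 4·169 (−44 from intervention) = 693
  A = 273 + 4·57 − 4·169 + 6·693 = 3983

3983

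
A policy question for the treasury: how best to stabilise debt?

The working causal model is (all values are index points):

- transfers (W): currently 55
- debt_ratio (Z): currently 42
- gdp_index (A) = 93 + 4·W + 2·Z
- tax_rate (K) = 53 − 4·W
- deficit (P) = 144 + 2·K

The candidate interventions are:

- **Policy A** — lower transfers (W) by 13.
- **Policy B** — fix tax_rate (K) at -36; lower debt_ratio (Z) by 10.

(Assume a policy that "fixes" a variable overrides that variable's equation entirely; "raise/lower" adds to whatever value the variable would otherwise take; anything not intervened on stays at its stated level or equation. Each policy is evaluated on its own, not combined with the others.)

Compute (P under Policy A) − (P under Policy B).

-158

Policy A (W − 13):
  W = 55 − 13 = 42
  K = 53 − 4·42 = -115
  P = 144 + 2·(-115) = -86
Policy B (K := -36, Z − 10):
  W = 55
  K = -36
  P = 144 + 2·(-36) = 72
P: -86 − 72 = -158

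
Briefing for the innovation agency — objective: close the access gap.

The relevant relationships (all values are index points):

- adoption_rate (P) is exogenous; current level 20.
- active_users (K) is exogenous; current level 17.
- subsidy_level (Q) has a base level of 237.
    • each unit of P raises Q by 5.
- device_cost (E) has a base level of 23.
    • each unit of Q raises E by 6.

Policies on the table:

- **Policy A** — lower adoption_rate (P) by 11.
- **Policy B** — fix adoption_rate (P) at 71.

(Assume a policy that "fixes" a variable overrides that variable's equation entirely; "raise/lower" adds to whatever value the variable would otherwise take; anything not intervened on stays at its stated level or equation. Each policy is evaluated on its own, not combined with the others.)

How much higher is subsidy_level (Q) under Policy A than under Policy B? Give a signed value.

-310

Policy A (P − 11):
  P = 20 − 11 = 9
  Q = 237 + 5·9 = 282
Policy B (P := 71):
  P = 71
  Q = 237 + 5·71 = 592
Q: 282 − 592 = -310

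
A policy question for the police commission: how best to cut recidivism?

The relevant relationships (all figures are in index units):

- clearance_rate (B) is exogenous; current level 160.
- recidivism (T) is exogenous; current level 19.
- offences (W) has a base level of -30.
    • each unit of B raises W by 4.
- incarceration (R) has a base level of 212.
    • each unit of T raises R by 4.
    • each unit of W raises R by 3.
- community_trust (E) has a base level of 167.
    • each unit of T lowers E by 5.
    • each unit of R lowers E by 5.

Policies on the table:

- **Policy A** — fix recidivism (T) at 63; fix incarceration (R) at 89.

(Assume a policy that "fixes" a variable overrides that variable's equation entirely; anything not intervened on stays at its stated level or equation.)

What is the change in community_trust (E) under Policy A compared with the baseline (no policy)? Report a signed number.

9925

Baseline:
  B = 160
  T = 19
  W = -30 + 4·160 = 610
  R = 212 + 4·19 + 3·610 = 2118
  E = 167 − 5·19 − 5·2118 = -10518
Policy A (T := 63, R := 89):
  B = 160
  T = 63
  W = -30 + 4·160 = 610
  R = 89
  E = 167 − 5·63 − 5·89 = -593
Change in E: -593 − (-10518) = 9925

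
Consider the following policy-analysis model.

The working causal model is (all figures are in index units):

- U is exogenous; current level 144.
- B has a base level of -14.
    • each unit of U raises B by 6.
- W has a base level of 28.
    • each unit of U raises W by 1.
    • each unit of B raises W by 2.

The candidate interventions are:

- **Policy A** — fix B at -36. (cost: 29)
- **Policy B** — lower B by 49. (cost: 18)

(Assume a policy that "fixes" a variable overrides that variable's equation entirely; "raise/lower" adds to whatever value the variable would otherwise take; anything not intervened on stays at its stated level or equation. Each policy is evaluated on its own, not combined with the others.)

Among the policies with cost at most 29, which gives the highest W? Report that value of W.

1774

Policy A (B := -36):
  U = 144
  B = -36
  W = 28 + 144 + 2·(-36) = 100
Policy B (B − 49):
  U = 144
  B = -14 + 6·144 (−49 from intervention) = 801
  W = 28 + 144 + 2·801 = 1774
Comparing — Policy A: W=100, Policy B: W=1774. Highest is 1774 (Policy B).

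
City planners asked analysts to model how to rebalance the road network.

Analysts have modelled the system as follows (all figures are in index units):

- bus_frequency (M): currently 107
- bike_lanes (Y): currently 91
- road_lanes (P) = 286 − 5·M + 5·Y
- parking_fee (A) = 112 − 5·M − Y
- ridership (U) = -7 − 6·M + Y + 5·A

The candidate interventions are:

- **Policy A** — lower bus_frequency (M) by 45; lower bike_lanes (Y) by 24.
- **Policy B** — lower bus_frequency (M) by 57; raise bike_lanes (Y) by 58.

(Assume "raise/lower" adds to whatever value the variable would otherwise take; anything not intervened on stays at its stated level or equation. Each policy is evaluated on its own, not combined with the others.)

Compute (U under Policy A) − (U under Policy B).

Policy A (M − 45, Y − 24):
  M = 107 − 45 = 62
  Y = 91 − 24 = 67
  A = 112 − 5·62 − 67 = -265
  U = -7 − 6·62 + 67 + 5·(-265) = -1637
Policy B (M − 57, Y + 58):
  M = 107 − 57 = 50
  Y = 91 + 58 = 149
  A = 112 − 5·50 − 149 = -287
  U = -7 − 6·50 + 149 + 5·(-287) = -1593
U: -1637 − (-1593) = -44

-44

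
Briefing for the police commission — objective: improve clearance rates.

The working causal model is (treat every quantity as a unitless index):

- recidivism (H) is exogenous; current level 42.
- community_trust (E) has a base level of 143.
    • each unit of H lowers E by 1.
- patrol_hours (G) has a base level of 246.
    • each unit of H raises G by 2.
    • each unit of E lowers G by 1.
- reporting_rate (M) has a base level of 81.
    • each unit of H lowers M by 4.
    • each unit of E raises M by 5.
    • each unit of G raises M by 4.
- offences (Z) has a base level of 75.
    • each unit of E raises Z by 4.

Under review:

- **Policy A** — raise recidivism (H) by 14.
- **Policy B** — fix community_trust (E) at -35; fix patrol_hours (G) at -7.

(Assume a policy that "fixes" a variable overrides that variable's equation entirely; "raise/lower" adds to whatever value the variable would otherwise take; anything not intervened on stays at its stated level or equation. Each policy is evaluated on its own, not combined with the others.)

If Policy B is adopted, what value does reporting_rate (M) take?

Policy B (E := -35, G := -7):
  H = 42
  E = -35
  G = -7
  M = 81 − 4·42 + 5·(-35) + 4·(-7) = -290

-290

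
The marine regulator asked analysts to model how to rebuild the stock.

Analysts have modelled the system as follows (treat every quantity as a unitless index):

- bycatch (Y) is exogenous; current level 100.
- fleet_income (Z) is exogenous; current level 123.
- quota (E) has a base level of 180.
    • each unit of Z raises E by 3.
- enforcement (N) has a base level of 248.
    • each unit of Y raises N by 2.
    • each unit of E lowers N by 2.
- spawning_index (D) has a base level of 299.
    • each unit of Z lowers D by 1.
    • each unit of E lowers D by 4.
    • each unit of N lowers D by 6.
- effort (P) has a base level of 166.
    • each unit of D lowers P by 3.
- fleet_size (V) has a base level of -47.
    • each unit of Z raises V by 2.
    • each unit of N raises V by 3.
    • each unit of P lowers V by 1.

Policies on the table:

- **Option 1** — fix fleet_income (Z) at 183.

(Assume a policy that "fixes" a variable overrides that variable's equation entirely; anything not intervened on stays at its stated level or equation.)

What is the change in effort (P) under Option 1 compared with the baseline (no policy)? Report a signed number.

-4140

Baseline:
  Y = 100
  Z = 123
  E = 180 + 3·123 = 549
  N = 248 + 2·100 − 2·549 = -650
  D = 299 − 123 − 4·549 − 6·(-650) = 1880
  P = 166 − 3·1880 = -5474
Option 1 (Z := 183):
  Y = 100
  Z = 183
  E = 180 + 3·183 = 729
  N = 248 + 2·100 − 2·729 = -1010
  D = 299 − 183 − 4·729 − 6·(-1010) = 3260
  P = 166 − 3·3260 = -9614
Change in P: -9614 − (-5474) = -4140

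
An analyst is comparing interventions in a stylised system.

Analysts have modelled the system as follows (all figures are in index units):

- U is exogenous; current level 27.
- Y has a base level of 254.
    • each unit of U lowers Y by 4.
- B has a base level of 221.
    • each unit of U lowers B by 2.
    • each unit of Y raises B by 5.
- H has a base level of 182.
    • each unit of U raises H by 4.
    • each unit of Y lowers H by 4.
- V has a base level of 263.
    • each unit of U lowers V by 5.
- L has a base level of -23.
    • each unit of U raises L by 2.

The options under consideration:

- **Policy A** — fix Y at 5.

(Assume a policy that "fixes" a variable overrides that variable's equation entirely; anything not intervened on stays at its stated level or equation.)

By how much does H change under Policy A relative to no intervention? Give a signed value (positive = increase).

564

Baseline:
  U = 27
  Y = 254 − 4·27 = 146
  H = 182 + 4·27 − 4·146 = -294
Policy A (Y := 5):
  U = 27
  Y = 5
  H = 182 + 4·27 − 4·5 = 270
Change in H: 270 − (-294) = 564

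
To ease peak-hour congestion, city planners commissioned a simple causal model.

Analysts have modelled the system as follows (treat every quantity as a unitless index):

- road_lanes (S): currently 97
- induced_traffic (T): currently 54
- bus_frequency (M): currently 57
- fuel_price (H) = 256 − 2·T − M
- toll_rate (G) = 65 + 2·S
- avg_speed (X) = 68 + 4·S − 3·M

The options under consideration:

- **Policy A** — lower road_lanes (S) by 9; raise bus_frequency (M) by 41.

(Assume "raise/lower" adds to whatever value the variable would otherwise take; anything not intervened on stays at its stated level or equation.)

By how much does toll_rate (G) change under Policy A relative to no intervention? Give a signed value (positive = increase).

Baseline:
  S = 97
  G = 65 + 2·97 = 259
Policy A (S − 9, M + 41):
  S = 97 − 9 = 88
  G = 65 + 2·88 = 241
Change in G: 241 − 259 = -18

-18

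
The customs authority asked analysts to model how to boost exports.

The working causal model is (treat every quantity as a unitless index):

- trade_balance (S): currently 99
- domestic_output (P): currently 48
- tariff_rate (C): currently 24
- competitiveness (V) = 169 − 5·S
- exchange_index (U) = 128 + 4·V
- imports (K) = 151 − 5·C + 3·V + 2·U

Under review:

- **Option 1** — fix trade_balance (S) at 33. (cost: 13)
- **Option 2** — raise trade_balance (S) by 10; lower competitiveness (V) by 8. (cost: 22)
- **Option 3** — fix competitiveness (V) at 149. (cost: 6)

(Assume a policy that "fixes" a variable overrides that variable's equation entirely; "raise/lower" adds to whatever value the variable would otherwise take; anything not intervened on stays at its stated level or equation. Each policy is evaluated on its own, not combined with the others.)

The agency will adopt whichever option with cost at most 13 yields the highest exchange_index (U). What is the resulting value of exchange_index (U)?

Option 1 (S := 33):
  S = 33
  V = 169 − 5·33 = 4
  U = 128 + 4·4 = 144
Option 3 (V := 149):
  S = 99
  V = 149
  U = 128 + 4·149 = 724
Comparing — Option 1: U=144, Option 3: U=724. Highest is 724 (Option 3).

724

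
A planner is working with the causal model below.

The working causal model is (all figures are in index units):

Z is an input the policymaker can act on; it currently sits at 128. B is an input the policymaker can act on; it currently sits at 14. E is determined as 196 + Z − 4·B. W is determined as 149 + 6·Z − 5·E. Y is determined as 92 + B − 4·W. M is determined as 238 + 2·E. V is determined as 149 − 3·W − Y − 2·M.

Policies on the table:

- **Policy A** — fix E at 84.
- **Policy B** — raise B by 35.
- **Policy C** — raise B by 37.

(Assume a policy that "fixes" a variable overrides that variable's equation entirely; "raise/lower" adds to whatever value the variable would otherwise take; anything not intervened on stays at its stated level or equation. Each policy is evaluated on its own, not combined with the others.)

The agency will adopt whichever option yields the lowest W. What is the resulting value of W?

Policy A (E := 84):
  Z = 128
  B = 14
  E = 84
  W = 149 + 6·128 − 5·84 = 497
Policy B (B + 35):
  Z = 128
  B = 14 + 35 = 49
  E = 196 + 128 − 4·49 = 128
  W = 149 + 6·128 − 5·128 = 277
Policy C (B + 37):
  Z = 128
  B = 14 + 37 = 51
  E = 196 + 128 − 4·51 = 120
  W = 149 + 6·128 − 5·120 = 317
Comparing — Policy A: W=497, Policy B: W=277, Policy C: W=317. Lowest is 277 (Policy B).

277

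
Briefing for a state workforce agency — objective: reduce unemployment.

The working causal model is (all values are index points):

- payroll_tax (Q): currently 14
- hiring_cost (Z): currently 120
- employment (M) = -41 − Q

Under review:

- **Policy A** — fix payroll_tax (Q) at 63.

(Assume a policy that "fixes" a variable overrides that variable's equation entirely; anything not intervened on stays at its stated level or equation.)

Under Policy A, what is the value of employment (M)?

-104

Policy A (Q := 63):
  Q = 63
  M = -41 − 63 = -104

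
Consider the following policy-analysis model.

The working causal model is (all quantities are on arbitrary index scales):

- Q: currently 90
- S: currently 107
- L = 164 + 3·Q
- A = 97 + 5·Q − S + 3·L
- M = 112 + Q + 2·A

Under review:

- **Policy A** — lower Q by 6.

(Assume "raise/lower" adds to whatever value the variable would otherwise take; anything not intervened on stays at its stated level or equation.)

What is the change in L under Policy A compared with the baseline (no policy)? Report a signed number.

Baseline:
  Q = 90
  L = 164 + 3·90 = 434
Policy A (Q − 6):
  Q = 90 − 6 = 84
  L = 164 + 3·84 = 416
Change in L: 416 − 434 = -18

-18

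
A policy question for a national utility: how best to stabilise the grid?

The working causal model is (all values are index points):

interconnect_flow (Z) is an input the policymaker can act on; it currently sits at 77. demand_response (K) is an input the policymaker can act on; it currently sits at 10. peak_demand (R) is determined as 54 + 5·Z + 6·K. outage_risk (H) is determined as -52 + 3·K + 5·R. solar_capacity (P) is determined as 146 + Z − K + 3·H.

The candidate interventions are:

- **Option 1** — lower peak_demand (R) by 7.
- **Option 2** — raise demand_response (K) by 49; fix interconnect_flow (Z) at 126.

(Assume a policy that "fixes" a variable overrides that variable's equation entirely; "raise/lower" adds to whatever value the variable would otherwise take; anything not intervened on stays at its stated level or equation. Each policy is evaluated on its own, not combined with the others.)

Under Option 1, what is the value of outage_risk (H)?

Option 1 (R − 7):
  Z = 77
  K = 10
  R = 54 + 5·77 + 6·10 (−7 from intervention) = 492
  H = -52 + 3·10 + 5·492 = 2438

2438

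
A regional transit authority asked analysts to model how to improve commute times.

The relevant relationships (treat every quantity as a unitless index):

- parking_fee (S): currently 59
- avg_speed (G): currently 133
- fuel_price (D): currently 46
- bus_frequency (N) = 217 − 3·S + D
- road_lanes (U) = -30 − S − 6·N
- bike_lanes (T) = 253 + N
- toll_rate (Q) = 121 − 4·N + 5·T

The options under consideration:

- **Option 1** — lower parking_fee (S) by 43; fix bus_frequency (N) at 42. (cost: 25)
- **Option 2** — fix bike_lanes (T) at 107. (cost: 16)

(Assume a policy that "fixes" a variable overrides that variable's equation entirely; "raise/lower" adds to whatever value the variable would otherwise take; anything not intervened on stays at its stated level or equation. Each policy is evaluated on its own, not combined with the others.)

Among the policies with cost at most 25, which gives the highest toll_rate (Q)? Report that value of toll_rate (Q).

Option 1 (S − 43, N := 42):
  S = 59 − 43 = 16
  D = 46
  N = 42
  T = 253 + 42 = 295
  Q = 121 − 4·42 + 5·295 = 1428
Option 2 (T := 107):
  S = 59
  D = 46
  N = 217 − 3·59 + 46 = 86
  T = 107
  Q = 121 − 4·86 + 5·107 = 312
Comparing — Option 1: Q=1428, Option 2: Q=312. Highest is 1428 (Option 1).

1428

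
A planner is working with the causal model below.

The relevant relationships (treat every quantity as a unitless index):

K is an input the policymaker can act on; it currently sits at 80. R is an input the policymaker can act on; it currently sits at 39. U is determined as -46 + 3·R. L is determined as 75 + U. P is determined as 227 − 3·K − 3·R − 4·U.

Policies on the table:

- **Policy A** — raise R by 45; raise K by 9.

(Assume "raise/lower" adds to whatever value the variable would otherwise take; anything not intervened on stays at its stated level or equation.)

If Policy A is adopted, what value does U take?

206

Policy A (R + 45, K + 9):
  R = 39 + 45 = 84
  U = -46 + 3·84 = 206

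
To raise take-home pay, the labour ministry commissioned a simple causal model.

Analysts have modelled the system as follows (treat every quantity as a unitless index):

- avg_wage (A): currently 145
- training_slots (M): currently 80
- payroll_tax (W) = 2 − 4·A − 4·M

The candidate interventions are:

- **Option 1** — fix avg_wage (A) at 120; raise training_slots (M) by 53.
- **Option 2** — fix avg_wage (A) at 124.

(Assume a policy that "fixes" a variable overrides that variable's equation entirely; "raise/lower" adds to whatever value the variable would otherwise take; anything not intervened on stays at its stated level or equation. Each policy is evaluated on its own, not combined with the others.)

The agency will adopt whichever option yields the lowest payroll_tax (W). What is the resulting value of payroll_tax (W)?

Option 1 (A := 120, M + 53):
  A = 120
  M = 80 + 53 = 133
  W = 2 − 4·120 − 4·133 = -1010
Option 2 (A := 124):
  A = 124
  M = 80
  W = 2 − 4·124 − 4·80 = -814
Comparing — Option 1: W=-1010, Option 2: W=-814. Lowest is -1010 (Option 1).

-1010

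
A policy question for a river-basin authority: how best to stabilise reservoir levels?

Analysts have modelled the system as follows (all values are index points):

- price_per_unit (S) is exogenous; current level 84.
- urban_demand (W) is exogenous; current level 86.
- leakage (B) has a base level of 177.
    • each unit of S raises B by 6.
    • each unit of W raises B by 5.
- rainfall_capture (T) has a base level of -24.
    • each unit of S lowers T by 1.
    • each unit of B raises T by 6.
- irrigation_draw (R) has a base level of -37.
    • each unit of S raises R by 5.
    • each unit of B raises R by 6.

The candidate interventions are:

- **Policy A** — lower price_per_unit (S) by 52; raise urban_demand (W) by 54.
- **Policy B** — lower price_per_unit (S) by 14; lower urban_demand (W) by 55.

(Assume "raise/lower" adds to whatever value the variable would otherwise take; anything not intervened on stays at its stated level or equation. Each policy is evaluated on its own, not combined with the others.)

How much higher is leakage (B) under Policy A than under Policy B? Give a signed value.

Policy A (S − 52, W + 54):
  S = 84 − 52 = 32
  W = 86 + 54 = 140
  B = 177 + 6·32 + 5·140 = 1069
Policy B (S − 14, W − 55):
  S = 84 − 14 = 70
  W = 86 − 55 = 31
  B = 177 + 6·70 + 5·31 = 752
B: 1069 − 752 = 317

317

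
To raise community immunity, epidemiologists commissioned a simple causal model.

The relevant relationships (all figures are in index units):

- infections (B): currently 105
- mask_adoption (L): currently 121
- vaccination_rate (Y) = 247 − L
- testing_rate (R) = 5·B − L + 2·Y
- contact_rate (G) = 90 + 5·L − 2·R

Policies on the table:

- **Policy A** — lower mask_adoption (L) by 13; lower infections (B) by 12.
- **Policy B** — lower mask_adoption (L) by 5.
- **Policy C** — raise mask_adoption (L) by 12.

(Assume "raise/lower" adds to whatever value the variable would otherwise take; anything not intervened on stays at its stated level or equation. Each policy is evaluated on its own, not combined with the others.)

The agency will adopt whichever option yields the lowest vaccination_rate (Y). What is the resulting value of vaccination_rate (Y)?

114

Policy A (L − 13, B − 12):
  L = 121 − 13 = 108
  Y = 247 − 108 = 139
Policy B (L − 5):
  L = 121 − 5 = 116
  Y = 247 − 116 = 131
Policy C (L + 12):
  L = 121 + 12 = 133
  Y = 247 − 133 = 114
Comparing — Policy A: Y=139, Policy B: Y=131, Policy C: Y=114. Lowest is 114 (Policy C).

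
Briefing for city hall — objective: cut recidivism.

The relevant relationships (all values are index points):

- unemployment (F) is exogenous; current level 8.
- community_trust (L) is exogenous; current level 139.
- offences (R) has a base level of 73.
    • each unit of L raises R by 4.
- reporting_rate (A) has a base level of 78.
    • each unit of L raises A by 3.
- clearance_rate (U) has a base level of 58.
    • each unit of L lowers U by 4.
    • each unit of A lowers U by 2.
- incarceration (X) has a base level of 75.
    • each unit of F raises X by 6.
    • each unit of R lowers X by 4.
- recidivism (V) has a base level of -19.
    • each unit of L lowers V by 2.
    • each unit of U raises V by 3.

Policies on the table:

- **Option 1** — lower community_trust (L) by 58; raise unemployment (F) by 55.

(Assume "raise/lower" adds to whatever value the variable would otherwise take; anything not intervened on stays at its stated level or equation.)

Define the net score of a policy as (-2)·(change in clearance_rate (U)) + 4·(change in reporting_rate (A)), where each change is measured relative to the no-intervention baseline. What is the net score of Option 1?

-1856

Baseline:
  L = 139
  A = 78 + 3·139 = 495
  U = 58 − 4·139 − 2·495 = -1488
Option 1 (L − 58, F + 55):
  L = 139 − 58 = 81
  A = 78 + 3·81 = 321
  U = 58 − 4·81 − 2·321 = -908
ΔU = -908 − (-1488) = 580; ΔA = 321 − 495 = -174
Score = (-2)·580 + 4·(-174) = -1856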